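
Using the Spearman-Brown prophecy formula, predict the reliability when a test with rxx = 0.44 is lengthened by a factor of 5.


r_new = (n * rxx) / (1 + (n-1) * rxx)
r_new = (5 * 0.44) / (1 + 4 * 0.44)
r_new = 2.2 / 2.76
r_new = 0.7971

0.7971


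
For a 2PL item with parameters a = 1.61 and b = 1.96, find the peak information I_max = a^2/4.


For 2PL, max info at theta = b = 1.96
I_max = a^2 / 4 = 1.61^2 / 4
= 2.5921 / 4
I_max = 0.648

0.648


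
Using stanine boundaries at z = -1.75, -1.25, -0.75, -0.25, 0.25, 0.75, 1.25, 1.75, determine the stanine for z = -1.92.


Stanine boundaries: [-1.75, -1.25, -0.75, -0.25, 0.25, 0.75, 1.25, 1.75]
z = -1.92
Check each boundary:
  z < -1.75
  z < -1.25
  z < -0.75
  z < -0.25
  z < 0.25
  z < 0.75
  z < 1.25
  z < 1.75
Highest qualifying boundary gives stanine = 1

1


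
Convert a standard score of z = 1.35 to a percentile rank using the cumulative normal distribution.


CDF(z) = 0.5 * (1 + erf(z/sqrt(2)))
erf(0.9546) = 0.823
CDF = 0.9115
Percentile rank = 0.9115 * 100 = 91.15

91.15


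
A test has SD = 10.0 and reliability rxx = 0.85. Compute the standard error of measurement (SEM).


SEM = SD * sqrt(1 - rxx)
SEM = 10.0 * sqrt(1 - 0.85)
SEM = 10.0 * sqrt(0.15) = 10.0 * 0.387298
SEM = 3.873

3.873


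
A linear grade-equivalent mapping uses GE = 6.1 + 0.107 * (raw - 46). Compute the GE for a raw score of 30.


raw - median = 30 - 46 = -16
slope * diff = 0.107 * -16 = -1.712
GE = 6.1 + -1.712
GE = 4.388

4.388


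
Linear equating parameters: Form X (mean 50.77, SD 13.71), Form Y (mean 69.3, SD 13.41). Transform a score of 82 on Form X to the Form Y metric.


slope = SD_Y / SD_X = 13.41 / 13.71 ~ 0.9781
intercept = mean_Y - slope * mean_X = 69.3 - (13.41 / 13.71) * 50.77 ~ 19.6409
Y = slope * X + intercept. To avoid rounding drift from the rounded slope/intercept, evaluate the equivalent form Y = mean_Y + SD_Y * (X - mean_X) / SD_X at full precision:
Y = 69.3 + 13.41 * (82 - 50.77) / 13.71
Y = 69.3 + 13.41 * 31.23 / 13.71
Y = 69.3 + 418.7943 / 13.71
Y = 69.3 + 30.5466
Y = 99.8466

99.8466


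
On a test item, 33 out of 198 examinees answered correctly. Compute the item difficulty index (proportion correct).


Item difficulty p = number correct / total examinees
p = 33 / 198
p = 0.1667

0.1667


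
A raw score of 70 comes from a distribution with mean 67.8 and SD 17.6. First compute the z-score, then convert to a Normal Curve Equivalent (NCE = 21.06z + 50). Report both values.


z = (X - mean) / SD = (70 - 67.8) / 17.6
z = 2.2 / 17.6
z = 0.125
NCE = NCE = 21.06z + 50
Carry z at full precision (z = 2.2 / 17.6) into the conversion:
NCE = 21.06 * (2.2 / 17.6) + 50 = 46.332 / 17.6 + 50
NCE = 2.6325 + 50
NCE = 52.6325

52.6325


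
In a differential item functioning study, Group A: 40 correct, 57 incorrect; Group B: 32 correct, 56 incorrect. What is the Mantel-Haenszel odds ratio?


Odds_A = 40/57 = 0.7018
Odds_B = 32/56 = 0.5714
OR = Odds_A / Odds_B = 0.7018 / 0.5714
Exactly, OR = (40 * 56) / (57 * 32) = 2240 / 1824
OR = 1.2281

1.2281


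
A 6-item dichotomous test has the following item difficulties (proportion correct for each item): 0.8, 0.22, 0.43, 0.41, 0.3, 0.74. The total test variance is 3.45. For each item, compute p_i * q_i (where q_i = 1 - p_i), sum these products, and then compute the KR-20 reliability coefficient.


For each item, compute p_i * q_i:
  Item 1: 0.8 * 0.2 = 0.16
  Item 2: 0.22 * 0.78 = 0.1716
  Item 3: 0.43 * 0.57 = 0.2451
  Item 4: 0.41 * 0.59 = 0.2419
  Item 5: 0.3 * 0.7 = 0.21
  Item 6: 0.74 * 0.26 = 0.1924
Sum(p_i * q_i) = 0.16 + 0.1716 + 0.2451 + 0.2419 + 0.21 + 0.1924 = 1.221
KR-20 = (k/(k-1)) * (1 - Sum(p_i*q_i) / Var_total)
= (6/5) * (1 - 1.221/3.45)
= 1.2 * 0.6461
KR-20 = 0.7753

0.7753


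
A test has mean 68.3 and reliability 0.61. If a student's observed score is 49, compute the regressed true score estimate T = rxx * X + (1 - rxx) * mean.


T_est = rxx * X + (1 - rxx) * mean
T_est = 0.61 * 49 + 0.39 * 68.3
T_est = 29.89 + 26.637
T_est = 56.527

56.527


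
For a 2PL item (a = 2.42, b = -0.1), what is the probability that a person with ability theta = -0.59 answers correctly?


a*(theta - b) = 2.42 * (-0.59 - -0.1) = -1.1858
exp(--1.1858) = 3.2733
P = 1 / (1 + 3.2733)
P = 0.234

0.234


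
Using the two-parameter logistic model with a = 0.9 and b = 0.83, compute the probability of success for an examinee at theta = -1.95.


a*(theta - b) = 0.9 * (-1.95 - 0.83) = -2.502
exp(--2.502) = 12.2069
P = 1 / (1 + 12.2069)
P = 0.0757

0.0757


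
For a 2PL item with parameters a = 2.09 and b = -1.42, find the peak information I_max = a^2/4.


For 2PL, max info at theta = b = -1.42
I_max = a^2 / 4 = 2.09^2 / 4
= 4.3681 / 4
I_max = 1.092

1.092


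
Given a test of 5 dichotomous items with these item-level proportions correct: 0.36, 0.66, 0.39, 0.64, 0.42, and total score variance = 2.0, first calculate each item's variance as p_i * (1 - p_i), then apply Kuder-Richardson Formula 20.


For each item, compute p_i * q_i:
  Item 1: 0.36 * 0.64 = 0.2304
  Item 2: 0.66 * 0.34 = 0.2244
  Item 3: 0.39 * 0.61 = 0.2379
  Item 4: 0.64 * 0.36 = 0.2304
  Item 5: 0.42 * 0.58 = 0.2436
Sum(p_i * q_i) = 0.2304 + 0.2244 + 0.2379 + 0.2304 + 0.2436 = 1.1667
KR-20 = (k/(k-1)) * (1 - Sum(p_i*q_i) / Var_total)
= (5/4) * (1 - 1.1667/2.0)
= 1.25 * 0.4166
KR-20 = 0.5208

0.5208


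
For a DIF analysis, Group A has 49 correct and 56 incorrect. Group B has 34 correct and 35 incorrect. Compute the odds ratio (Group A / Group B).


Odds_A = 49/56 = 0.875
Odds_B = 34/35 = 0.9714
OR = Odds_A / Odds_B = 0.875 / 0.9714
Exactly, OR = (49 * 35) / (56 * 34) = 1715 / 1904
OR = 0.9007

0.9007


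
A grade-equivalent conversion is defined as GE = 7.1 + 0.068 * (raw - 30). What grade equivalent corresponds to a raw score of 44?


raw - median = 44 - 30 = 14
slope * diff = 0.068 * 14 = 0.952
GE = 7.1 + 0.952
GE = 8.052

8.052


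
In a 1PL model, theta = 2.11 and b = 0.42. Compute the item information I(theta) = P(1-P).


P = 1/(1+exp(-(2.11-0.42))) = 0.8442
I = P*(1-P) = 0.8442 * 0.1558
I = 0.1315

0.1315


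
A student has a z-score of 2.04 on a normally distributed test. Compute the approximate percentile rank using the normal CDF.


CDF(z) = 0.5 * (1 + erf(z/sqrt(2)))
erf(1.4425) = 0.9586
CDF = 0.9793
Percentile rank = 0.9793 * 100 = 97.93

97.93


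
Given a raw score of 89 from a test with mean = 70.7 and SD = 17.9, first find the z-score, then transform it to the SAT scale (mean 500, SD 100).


z = (X - mean) / SD = (89 - 70.7) / 17.9
z = 18.3 / 17.9
z = 1.0223
SAT-scale = SAT = 500 + 100z
Carry z at full precision (z = 18.3 / 17.9) into the conversion:
SAT-scale = 500 + 100 * (18.3 / 17.9) = 500 + 1830 / 17.9
SAT-scale = 500 + 102.2346
SAT-scale = 602.2346

602.2346


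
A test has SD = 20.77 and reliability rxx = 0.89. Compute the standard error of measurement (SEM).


SEM = SD * sqrt(1 - rxx)
SEM = 20.77 * sqrt(1 - 0.89)
SEM = 20.77 * sqrt(0.11) = 20.77 * 0.331662
SEM = 6.8886

6.8886


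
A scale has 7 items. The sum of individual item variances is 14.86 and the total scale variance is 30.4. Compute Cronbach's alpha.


alpha = (k/(k-1)) * (1 - sum(si^2)/s_total^2)
= (7/6) * (1 - 14.86/30.4)
alpha = 0.5964

0.5964


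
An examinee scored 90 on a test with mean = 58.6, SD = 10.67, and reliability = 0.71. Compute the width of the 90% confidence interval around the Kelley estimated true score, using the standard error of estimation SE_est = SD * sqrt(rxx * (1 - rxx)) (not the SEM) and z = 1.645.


True score estimate = 0.71*90 + 0.29*58.6 = 80.894
SE_est = SD * sqrt(rxx * (1 - rxx)) = 10.67 * sqrt(0.71 * 0.29) = 10.67 * sqrt(0.2059) = 4.841641
CI = T_est +/- z * SE_est, so width = 2 * z * SE_est = 2 * 1.645 * 4.841641
Width = 15.929

15.929


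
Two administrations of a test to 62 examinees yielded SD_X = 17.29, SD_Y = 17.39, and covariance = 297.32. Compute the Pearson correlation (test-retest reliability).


r = cov(X,Y) / (SD_X * SD_Y)
r = 297.32 / (17.29 * 17.39)
r = 297.32 / 300.6731
r = 0.9888

0.9888


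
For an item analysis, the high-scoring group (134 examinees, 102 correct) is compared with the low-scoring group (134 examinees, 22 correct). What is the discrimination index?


p_upper = 102/134 = 0.7612
p_lower = 22/134 = 0.1642
D = 0.7612 - 0.1642 = 0.597

0.597


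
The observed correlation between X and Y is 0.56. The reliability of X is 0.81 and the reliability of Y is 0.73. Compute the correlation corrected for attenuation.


r_corrected = rxy / sqrt(rxx * ryy)
= 0.56 / sqrt(0.81 * 0.73)
= 0.56 / sqrt(0.5913)
= 0.56 / 0.76896
r_corrected = 0.7283

0.7283


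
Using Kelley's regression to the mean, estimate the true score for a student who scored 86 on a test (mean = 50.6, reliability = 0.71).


T_est = rxx * X + (1 - rxx) * mean
T_est = 0.71 * 86 + 0.29 * 50.6
T_est = 61.06 + 14.674
T_est = 75.734

75.734


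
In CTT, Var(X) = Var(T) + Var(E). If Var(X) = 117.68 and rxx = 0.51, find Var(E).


var_true = rxx * var_obs = 0.51 * 117.68 = 60.0168
var_error = var_obs - var_true
var_error = 117.68 - 60.0168
var_error = 57.6632

57.6632


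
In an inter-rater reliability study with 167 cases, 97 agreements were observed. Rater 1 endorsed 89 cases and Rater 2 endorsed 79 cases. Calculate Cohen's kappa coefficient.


P_o = 97/167 = 0.580838
P_e = (89*79 + 78*88) / 27889 = 0.498225
kappa = (P_o - P_e) / (1 - P_e)
kappa = (0.580838 - 0.498225) / (1 - 0.498225)
kappa = 0.1646

0.1646


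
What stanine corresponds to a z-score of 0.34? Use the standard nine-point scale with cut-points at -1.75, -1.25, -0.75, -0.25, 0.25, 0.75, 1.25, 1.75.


Stanine boundaries: [-1.75, -1.25, -0.75, -0.25, 0.25, 0.75, 1.25, 1.75]
z = 0.34
Check each boundary:
  z >= -1.75 -> could be stanine 2
  z >= -1.25 -> could be stanine 3
  z >= -0.75 -> could be stanine 4
  z >= -0.25 -> could be stanine 5
  z >= 0.25 -> could be stanine 6
  z < 0.75
  z < 1.25
  z < 1.75
Highest qualifying boundary gives stanine = 6

6


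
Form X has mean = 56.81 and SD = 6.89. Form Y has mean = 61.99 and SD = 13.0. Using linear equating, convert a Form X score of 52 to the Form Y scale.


slope = SD_Y / SD_X = 13.0 / 6.89 ~ 1.8868
intercept = mean_Y - slope * mean_X = 61.99 - (13.0 / 6.89) * 56.81 ~ -45.1987
Y = slope * X + intercept. To avoid rounding drift from the rounded slope/intercept, evaluate the equivalent form Y = mean_Y + SD_Y * (X - mean_X) / SD_X at full precision:
Y = 61.99 + 13.0 * (52 - 56.81) / 6.89
Y = 61.99 - 13.0 * 4.81 / 6.89
Y = 61.99 - 62.53 / 6.89
Y = 61.99 - 9.0755
Y = 52.9145

52.9145


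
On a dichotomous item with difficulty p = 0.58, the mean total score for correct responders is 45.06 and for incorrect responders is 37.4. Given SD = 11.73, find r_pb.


q = 1 - p = 0.42
rpb = ((M1 - M0) / SD) * sqrt(p * q)
rpb = ((45.06 - 37.4) / 11.73) * sqrt(0.58 * 0.42)
rpb = 0.3223

0.3223


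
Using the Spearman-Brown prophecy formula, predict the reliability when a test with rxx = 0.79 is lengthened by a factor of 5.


r_new = (n * rxx) / (1 + (n-1) * rxx)
r_new = (5 * 0.79) / (1 + 4 * 0.79)
r_new = 3.95 / 4.16
r_new = 0.9495

0.9495


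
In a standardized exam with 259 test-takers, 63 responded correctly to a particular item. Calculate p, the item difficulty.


Item difficulty p = number correct / total examinees
p = 63 / 259
p = 0.2432

0.2432


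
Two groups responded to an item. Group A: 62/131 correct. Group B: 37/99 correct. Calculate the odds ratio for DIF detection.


Odds_A = 62/69 = 0.8986
Odds_B = 37/62 = 0.5968
OR = Odds_A / Odds_B = 0.8986 / 0.5968
Exactly, OR = (62 * 62) / (69 * 37) = 3844 / 2553
OR = 1.5057

1.5057


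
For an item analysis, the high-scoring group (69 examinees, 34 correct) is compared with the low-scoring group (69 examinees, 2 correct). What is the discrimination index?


p_upper = 34/69 = 0.4928
p_lower = 2/69 = 0.029
D = 0.4928 - 0.029 = 0.4638

0.4638


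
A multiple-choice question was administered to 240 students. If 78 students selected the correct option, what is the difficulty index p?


Item difficulty p = number correct / total examinees
p = 78 / 240
p = 0.325

0.325


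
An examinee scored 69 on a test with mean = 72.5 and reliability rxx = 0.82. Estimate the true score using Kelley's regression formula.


T_est = rxx * X + (1 - rxx) * mean
T_est = 0.82 * 69 + 0.18 * 72.5
T_est = 56.58 + 13.05
T_est = 69.63

69.63


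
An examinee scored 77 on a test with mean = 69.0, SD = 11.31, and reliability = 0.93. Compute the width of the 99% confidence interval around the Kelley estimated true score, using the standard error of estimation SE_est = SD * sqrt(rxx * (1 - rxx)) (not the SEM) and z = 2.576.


True score estimate = 0.93*77 + 0.07*69.0 = 76.44
SE_est = SD * sqrt(rxx * (1 - rxx)) = 11.31 * sqrt(0.93 * 0.07) = 11.31 * sqrt(0.0651) = 2.885713
CI = T_est +/- z * SE_est, so width = 2 * z * SE_est = 2 * 2.576 * 2.885713
Width = 14.8672

14.8672


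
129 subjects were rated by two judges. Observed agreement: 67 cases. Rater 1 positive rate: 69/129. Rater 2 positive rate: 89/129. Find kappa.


P_o = 67/129 = 0.51938
P_e = (69*89 + 60*40) / 16641 = 0.51325
kappa = (P_o - P_e) / (1 - P_e)
kappa = (0.51938 - 0.51325) / (1 - 0.51325)
kappa = 0.0126

0.0126


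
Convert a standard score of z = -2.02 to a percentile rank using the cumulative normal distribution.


CDF(z) = 0.5 * (1 + erf(z/sqrt(2)))
erf(-1.4284) = -0.9566
CDF = 0.0217
Percentile rank = 0.0217 * 100 = 2.17

2.17


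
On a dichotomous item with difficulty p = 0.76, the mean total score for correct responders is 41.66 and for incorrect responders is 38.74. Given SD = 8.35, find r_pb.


q = 1 - p = 0.24
rpb = ((M1 - M0) / SD) * sqrt(p * q)
rpb = ((41.66 - 38.74) / 8.35) * sqrt(0.76 * 0.24)
rpb = 0.1494

0.1494


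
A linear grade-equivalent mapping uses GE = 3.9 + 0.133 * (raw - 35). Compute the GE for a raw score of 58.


raw - median = 58 - 35 = 23
slope * diff = 0.133 * 23 = 3.059
GE = 3.9 + 3.059
GE = 6.959

6.959


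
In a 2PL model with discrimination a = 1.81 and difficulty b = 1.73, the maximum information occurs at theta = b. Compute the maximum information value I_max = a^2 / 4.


For 2PL, max info at theta = b = 1.73
I_max = a^2 / 4 = 1.81^2 / 4
= 3.2761 / 4
I_max = 0.819

0.819


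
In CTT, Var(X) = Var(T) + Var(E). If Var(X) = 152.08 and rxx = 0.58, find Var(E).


var_true = rxx * var_obs = 0.58 * 152.08 = 88.2064
var_error = var_obs - var_true
var_error = 152.08 - 88.2064
var_error = 63.8736

63.8736


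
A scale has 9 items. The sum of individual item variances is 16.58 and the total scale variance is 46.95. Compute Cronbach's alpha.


alpha = (k/(k-1)) * (1 - sum(si^2)/s_total^2)
= (9/8) * (1 - 16.58/46.95)
alpha = 0.7277

0.7277


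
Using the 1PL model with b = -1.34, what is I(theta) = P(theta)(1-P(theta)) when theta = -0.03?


P = 1/(1+exp(-(-0.03--1.34))) = 0.7875
I = P*(1-P) = 0.7875 * 0.2125
I = 0.1673

0.1673


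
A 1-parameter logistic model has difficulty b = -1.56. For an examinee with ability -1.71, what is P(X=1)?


theta - b = -1.71 - -1.56 = -0.15
exp(-(theta - b)) = exp(0.15) = 1.1618
P = 1 / (1 + 1.1618)
P = 0.4626

0.4626


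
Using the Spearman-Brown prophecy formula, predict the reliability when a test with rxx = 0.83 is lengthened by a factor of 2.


r_new = (n * rxx) / (1 + (n-1) * rxx)
r_new = (2 * 0.83) / (1 + 1 * 0.83)
r_new = 1.66 / 1.83
r_new = 0.9071

0.9071


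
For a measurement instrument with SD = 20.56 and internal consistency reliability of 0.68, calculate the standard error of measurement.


SEM = SD * sqrt(1 - rxx)
SEM = 20.56 * sqrt(1 - 0.68)
SEM = 20.56 * sqrt(0.32) = 20.56 * 0.565685
SEM = 11.6305

11.6305


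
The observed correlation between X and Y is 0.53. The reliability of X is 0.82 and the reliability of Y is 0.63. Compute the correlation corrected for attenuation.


r_corrected = rxy / sqrt(rxx * ryy)
= 0.53 / sqrt(0.82 * 0.63)
= 0.53 / sqrt(0.5166)
= 0.53 / 0.718749
r_corrected = 0.7374

0.7374


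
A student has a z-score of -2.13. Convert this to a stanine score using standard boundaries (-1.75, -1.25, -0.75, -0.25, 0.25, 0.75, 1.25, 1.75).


Stanine boundaries: [-1.75, -1.25, -0.75, -0.25, 0.25, 0.75, 1.25, 1.75]
z = -2.13
Check each boundary:
  z < -1.75
  z < -1.25
  z < -0.75
  z < -0.25
  z < 0.25
  z < 0.75
  z < 1.25
  z < 1.75
Highest qualifying boundary gives stanine = 1

1


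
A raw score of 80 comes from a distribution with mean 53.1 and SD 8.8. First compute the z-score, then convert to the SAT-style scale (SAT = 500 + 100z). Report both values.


z = (X - mean) / SD = (80 - 53.1) / 8.8
z = 26.9 / 8.8
z = 3.0568
SAT-scale = SAT = 500 + 100z
Carry z at full precision (z = 26.9 / 8.8) into the conversion:
SAT-scale = 500 + 100 * (26.9 / 8.8) = 500 + 2690 / 8.8
SAT-scale = 500 + 305.6818
SAT-scale = 805.6818

805.6818


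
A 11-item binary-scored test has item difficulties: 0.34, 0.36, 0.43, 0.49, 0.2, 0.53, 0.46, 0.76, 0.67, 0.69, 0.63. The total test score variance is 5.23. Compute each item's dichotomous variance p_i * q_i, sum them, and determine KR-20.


For each item, compute p_i * q_i:
  Item 1: 0.34 * 0.66 = 0.2244
  Item 2: 0.36 * 0.64 = 0.2304
  Item 3: 0.43 * 0.57 = 0.2451
  Item 4: 0.49 * 0.51 = 0.2499
  Item 5: 0.2 * 0.8 = 0.16
  Item 6: 0.53 * 0.47 = 0.2491
  Item 7: 0.46 * 0.54 = 0.2484
  Item 8: 0.76 * 0.24 = 0.1824
  Item 9: 0.67 * 0.33 = 0.2211
  Item 10: 0.69 * 0.31 = 0.2139
  Item 11: 0.63 * 0.37 = 0.2331
Sum(p_i * q_i) = 0.2244 + 0.2304 + 0.2451 + 0.2499 + 0.16 + 0.2491 + 0.2484 + 0.1824 + 0.2211 + 0.2139 + 0.2331 = 2.4578
KR-20 = (k/(k-1)) * (1 - Sum(p_i*q_i) / Var_total)
= (11/10) * (1 - 2.4578/5.23)
= 1.1 * 0.5301
KR-20 = 0.5831

0.5831


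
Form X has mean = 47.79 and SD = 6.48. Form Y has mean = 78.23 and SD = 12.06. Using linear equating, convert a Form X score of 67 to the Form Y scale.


slope = SD_Y / SD_X = 12.06 / 6.48 ~ 1.8611
intercept = mean_Y - slope * mean_X = 78.23 - (12.06 / 6.48) * 47.79 ~ -10.7125
Y = slope * X + intercept. To avoid rounding drift from the rounded slope/intercept, evaluate the equivalent form Y = mean_Y + SD_Y * (X - mean_X) / SD_X at full precision:
Y = 78.23 + 12.06 * (67 - 47.79) / 6.48
Y = 78.23 + 12.06 * 19.21 / 6.48
Y = 78.23 + 231.6726 / 6.48
Y = 78.23 + 35.7519
Y = 113.9819

113.9819


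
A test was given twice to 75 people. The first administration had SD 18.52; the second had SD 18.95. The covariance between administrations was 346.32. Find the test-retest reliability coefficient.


r = cov(X,Y) / (SD_X * SD_Y)
r = 346.32 / (18.52 * 18.95)
r = 346.32 / 350.954
r = 0.9868

0.9868


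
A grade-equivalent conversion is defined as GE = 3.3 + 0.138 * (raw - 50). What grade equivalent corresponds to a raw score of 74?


raw - median = 74 - 50 = 24
slope * diff = 0.138 * 24 = 3.312
GE = 3.3 + 3.312
GE = 6.612

6.612


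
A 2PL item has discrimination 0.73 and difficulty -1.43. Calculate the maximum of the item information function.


For 2PL, max info at theta = b = -1.43
I_max = a^2 / 4 = 0.73^2 / 4
= 0.5329 / 4
I_max = 0.1332

0.1332


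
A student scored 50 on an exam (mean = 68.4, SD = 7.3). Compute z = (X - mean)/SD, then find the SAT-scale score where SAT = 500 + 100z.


z = (X - mean) / SD = (50 - 68.4) / 7.3
z = -18.4 / 7.3
z = -2.5205
SAT-scale = SAT = 500 + 100z
Carry z at full precision (z = -18.4 / 7.3) into the conversion:
SAT-scale = 500 + 100 * (-18.4 / 7.3) = 500 + -1840 / 7.3
SAT-scale = 500 + -252.0548
SAT-scale = 247.9452

247.9452


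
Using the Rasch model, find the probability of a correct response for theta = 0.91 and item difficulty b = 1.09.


theta - b = 0.91 - 1.09 = -0.18
exp(-(theta - b)) = exp(0.18) = 1.1972
P = 1 / (1 + 1.1972)
P = 0.4551

0.4551


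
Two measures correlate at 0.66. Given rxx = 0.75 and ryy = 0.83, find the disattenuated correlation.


r_corrected = rxy / sqrt(rxx * ryy)
= 0.66 / sqrt(0.75 * 0.83)
= 0.66 / sqrt(0.6225)
= 0.66 / 0.788987
r_corrected = 0.8365

0.8365


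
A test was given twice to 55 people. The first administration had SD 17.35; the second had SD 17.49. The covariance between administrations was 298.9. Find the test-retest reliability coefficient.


r = cov(X,Y) / (SD_X * SD_Y)
r = 298.9 / (17.35 * 17.49)
r = 298.9 / 303.4515
r = 0.985

0.985


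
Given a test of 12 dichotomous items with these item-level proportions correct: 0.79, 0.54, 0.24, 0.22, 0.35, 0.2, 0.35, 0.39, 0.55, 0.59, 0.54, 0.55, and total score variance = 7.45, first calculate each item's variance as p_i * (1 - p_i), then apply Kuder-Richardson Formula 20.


For each item, compute p_i * q_i:
  Item 1: 0.79 * 0.21 = 0.1659
  Item 2: 0.54 * 0.46 = 0.2484
  Item 3: 0.24 * 0.76 = 0.1824
  Item 4: 0.22 * 0.78 = 0.1716
  Item 5: 0.35 * 0.65 = 0.2275
  Item 6: 0.2 * 0.8 = 0.16
  Item 7: 0.35 * 0.65 = 0.2275
  Item 8: 0.39 * 0.61 = 0.2379
  Item 9: 0.55 * 0.45 = 0.2475
  Item 10: 0.59 * 0.41 = 0.2419
  Item 11: 0.54 * 0.46 = 0.2484
  Item 12: 0.55 * 0.45 = 0.2475
Sum(p_i * q_i) = 0.1659 + 0.2484 + 0.1824 + 0.1716 + 0.2275 + 0.16 + 0.2275 + 0.2379 + 0.2475 + 0.2419 + 0.2484 + 0.2475 = 2.6065
KR-20 = (k/(k-1)) * (1 - Sum(p_i*q_i) / Var_total)
= (12/11) * (1 - 2.6065/7.45)
= 1.0909 * 0.6501
KR-20 = 0.7092

0.7092


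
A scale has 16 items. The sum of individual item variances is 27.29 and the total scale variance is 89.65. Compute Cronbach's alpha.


alpha = (k/(k-1)) * (1 - sum(si^2)/s_total^2)
= (16/15) * (1 - 27.29/89.65)
alpha = 0.742

0.742


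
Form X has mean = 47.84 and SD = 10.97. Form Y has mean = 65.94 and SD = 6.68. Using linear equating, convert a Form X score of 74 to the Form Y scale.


slope = SD_Y / SD_X = 6.68 / 10.97 ~ 0.6089
intercept = mean_Y - slope * mean_X = 65.94 - (6.68 / 10.97) * 47.84 ~ 36.8086
Y = slope * X + intercept. To avoid rounding drift from the rounded slope/intercept, evaluate the equivalent form Y = mean_Y + SD_Y * (X - mean_X) / SD_X at full precision:
Y = 65.94 + 6.68 * (74 - 47.84) / 10.97
Y = 65.94 + 6.68 * 26.16 / 10.97
Y = 65.94 + 174.7488 / 10.97
Y = 65.94 + 15.9297
Y = 81.8697

81.8697


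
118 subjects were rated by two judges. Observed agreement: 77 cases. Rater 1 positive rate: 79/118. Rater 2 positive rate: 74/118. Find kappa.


P_o = 77/118 = 0.652542
P_e = (79*74 + 39*44) / 13924 = 0.543091
kappa = (P_o - P_e) / (1 - P_e)
kappa = (0.652542 - 0.543091) / (1 - 0.543091)
kappa = 0.2395

0.2395


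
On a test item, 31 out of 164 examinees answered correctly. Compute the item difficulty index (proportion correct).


Item difficulty p = number correct / total examinees
p = 31 / 164
p = 0.189

0.189


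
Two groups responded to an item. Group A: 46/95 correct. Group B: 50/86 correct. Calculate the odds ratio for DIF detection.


Odds_A = 46/49 = 0.9388
Odds_B = 50/36 = 1.3889
OR = Odds_A / Odds_B = 0.9388 / 1.3889
Exactly, OR = (46 * 36) / (49 * 50) = 1656 / 2450
OR = 0.6759

0.6759


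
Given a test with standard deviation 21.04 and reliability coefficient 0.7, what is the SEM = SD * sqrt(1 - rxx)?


SEM = SD * sqrt(1 - rxx)
SEM = 21.04 * sqrt(1 - 0.7)
SEM = 21.04 * sqrt(0.3) = 21.04 * 0.547723
SEM = 11.5241

11.5241


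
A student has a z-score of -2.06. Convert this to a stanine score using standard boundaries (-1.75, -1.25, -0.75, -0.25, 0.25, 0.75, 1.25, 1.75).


Stanine boundaries: [-1.75, -1.25, -0.75, -0.25, 0.25, 0.75, 1.25, 1.75]
z = -2.06
Check each boundary:
  z < -1.75
  z < -1.25
  z < -0.75
  z < -0.25
  z < 0.25
  z < 0.75
  z < 1.25
  z < 1.75
Highest qualifying boundary gives stanine = 1

1


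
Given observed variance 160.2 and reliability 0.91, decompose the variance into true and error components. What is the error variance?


var_true = rxx * var_obs = 0.91 * 160.2 = 145.782
var_error = var_obs - var_true
var_error = 160.2 - 145.782
var_error = 14.418

14.418


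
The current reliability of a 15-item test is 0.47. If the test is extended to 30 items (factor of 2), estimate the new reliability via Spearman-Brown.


r_new = (n * rxx) / (1 + (n-1) * rxx)
r_new = (2 * 0.47) / (1 + 1 * 0.47)
r_new = 0.94 / 1.47
r_new = 0.6395

0.6395


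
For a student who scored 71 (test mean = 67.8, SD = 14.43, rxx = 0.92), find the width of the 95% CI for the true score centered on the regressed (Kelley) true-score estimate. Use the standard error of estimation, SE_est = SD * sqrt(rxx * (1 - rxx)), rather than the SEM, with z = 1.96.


True score estimate = 0.92*71 + 0.08*67.8 = 70.744
SE_est = SD * sqrt(rxx * (1 - rxx)) = 14.43 * sqrt(0.92 * 0.08) = 14.43 * sqrt(0.0736) = 3.914761
CI = T_est +/- z * SE_est, so width = 2 * z * SE_est = 2 * 1.96 * 3.914761
Width = 15.3459

15.3459


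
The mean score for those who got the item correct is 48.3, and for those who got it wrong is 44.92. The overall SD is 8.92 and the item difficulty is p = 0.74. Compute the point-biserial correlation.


q = 1 - p = 0.26
rpb = ((M1 - M0) / SD) * sqrt(p * q)
rpb = ((48.3 - 44.92) / 8.92) * sqrt(0.74 * 0.26)
rpb = 0.1662

0.1662


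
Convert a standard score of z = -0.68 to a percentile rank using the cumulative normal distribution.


CDF(z) = 0.5 * (1 + erf(z/sqrt(2)))
erf(-0.4808) = -0.5035
CDF = 0.2483
Percentile rank = 0.2483 * 100 = 24.83

24.83


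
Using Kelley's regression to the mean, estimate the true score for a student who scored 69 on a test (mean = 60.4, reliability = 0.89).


T_est = rxx * X + (1 - rxx) * mean
T_est = 0.89 * 69 + 0.11 * 60.4
T_est = 61.41 + 6.644
T_est = 68.054

68.054


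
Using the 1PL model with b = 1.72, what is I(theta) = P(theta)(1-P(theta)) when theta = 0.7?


P = 1/(1+exp(-(0.7-1.72))) = 0.265
I = P*(1-P) = 0.265 * 0.735
I = 0.1948

0.1948


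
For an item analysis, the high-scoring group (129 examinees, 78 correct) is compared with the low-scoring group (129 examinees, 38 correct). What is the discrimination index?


p_upper = 78/129 = 0.6047
p_lower = 38/129 = 0.2946
D = 0.6047 - 0.2946 = 0.3101

0.3101


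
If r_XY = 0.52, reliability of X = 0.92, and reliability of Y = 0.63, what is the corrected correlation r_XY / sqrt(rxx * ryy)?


r_corrected = rxy / sqrt(rxx * ryy)
= 0.52 / sqrt(0.92 * 0.63)
= 0.52 / sqrt(0.5796)
= 0.52 / 0.761315
r_corrected = 0.683

0.683


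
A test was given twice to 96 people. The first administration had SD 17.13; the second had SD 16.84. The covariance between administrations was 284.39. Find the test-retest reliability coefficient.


r = cov(X,Y) / (SD_X * SD_Y)
r = 284.39 / (17.13 * 16.84)
r = 284.39 / 288.4692
r = 0.9859

0.9859


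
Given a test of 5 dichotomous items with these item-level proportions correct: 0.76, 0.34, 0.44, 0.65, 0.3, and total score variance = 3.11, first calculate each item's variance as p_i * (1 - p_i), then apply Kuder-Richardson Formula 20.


For each item, compute p_i * q_i:
  Item 1: 0.76 * 0.24 = 0.1824
  Item 2: 0.34 * 0.66 = 0.2244
  Item 3: 0.44 * 0.56 = 0.2464
  Item 4: 0.65 * 0.35 = 0.2275
  Item 5: 0.3 * 0.7 = 0.21
Sum(p_i * q_i) = 0.1824 + 0.2244 + 0.2464 + 0.2275 + 0.21 = 1.0907
KR-20 = (k/(k-1)) * (1 - Sum(p_i*q_i) / Var_total)
= (5/4) * (1 - 1.0907/3.11)
= 1.25 * 0.6493
KR-20 = 0.8116

0.8116


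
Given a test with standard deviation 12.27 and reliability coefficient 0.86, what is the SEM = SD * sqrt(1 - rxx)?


SEM = SD * sqrt(1 - rxx)
SEM = 12.27 * sqrt(1 - 0.86)
SEM = 12.27 * sqrt(0.14) = 12.27 * 0.374166
SEM = 4.591

4.591


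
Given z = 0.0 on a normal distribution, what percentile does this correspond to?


CDF(z) = 0.5 * (1 + erf(z/sqrt(2)))
erf(0.0) = 0.0
CDF = 0.5
Percentile rank = 0.5 * 100 = 50.0

50.0


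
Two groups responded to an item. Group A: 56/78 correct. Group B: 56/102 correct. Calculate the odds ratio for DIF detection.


Odds_A = 56/22 = 2.5455
Odds_B = 56/46 = 1.2174
OR = Odds_A / Odds_B = 2.5455 / 1.2174
Exactly, OR = (56 * 46) / (22 * 56) = 2576 / 1232
OR = 2.0909

2.0909


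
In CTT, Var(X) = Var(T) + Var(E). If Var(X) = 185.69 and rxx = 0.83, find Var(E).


var_true = rxx * var_obs = 0.83 * 185.69 = 154.1227
var_error = var_obs - var_true
var_error = 185.69 - 154.1227
var_error = 31.5673

31.5673


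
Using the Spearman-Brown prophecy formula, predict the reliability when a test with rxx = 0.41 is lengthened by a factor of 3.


r_new = (n * rxx) / (1 + (n-1) * rxx)
r_new = (3 * 0.41) / (1 + 2 * 0.41)
r_new = 1.23 / 1.82
r_new = 0.6758

0.6758


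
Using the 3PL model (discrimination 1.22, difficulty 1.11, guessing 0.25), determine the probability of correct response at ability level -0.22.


logit = 1.22*(-0.22 - 1.11) = -1.6226
P* = 1/(1 + exp(--1.6226)) = 0.1648
P = 0.25 + (1 - 0.25) * 0.1648
P = 0.3736

0.3736


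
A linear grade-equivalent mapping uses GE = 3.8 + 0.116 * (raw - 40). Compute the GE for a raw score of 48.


raw - median = 48 - 40 = 8
slope * diff = 0.116 * 8 = 0.928
GE = 3.8 + 0.928
GE = 4.728

4.728


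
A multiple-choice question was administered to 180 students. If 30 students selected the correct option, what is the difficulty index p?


Item difficulty p = number correct / total examinees
p = 30 / 180
p = 0.1667

0.1667


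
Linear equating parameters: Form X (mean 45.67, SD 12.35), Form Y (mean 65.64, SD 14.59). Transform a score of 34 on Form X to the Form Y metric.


slope = SD_Y / SD_X = 14.59 / 12.35 ~ 1.1814
intercept = mean_Y - slope * mean_X = 65.64 - (14.59 / 12.35) * 45.67 ~ 11.6865
Y = slope * X + intercept. To avoid rounding drift from the rounded slope/intercept, evaluate the equivalent form Y = mean_Y + SD_Y * (X - mean_X) / SD_X at full precision:
Y = 65.64 + 14.59 * (34 - 45.67) / 12.35
Y = 65.64 - 14.59 * 11.67 / 12.35
Y = 65.64 - 170.2653 / 12.35
Y = 65.64 - 13.7867
Y = 51.8533

51.8533


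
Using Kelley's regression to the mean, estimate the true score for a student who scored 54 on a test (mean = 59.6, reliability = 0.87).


T_est = rxx * X + (1 - rxx) * mean
T_est = 0.87 * 54 + 0.13 * 59.6
T_est = 46.98 + 7.748
T_est = 54.728

54.728


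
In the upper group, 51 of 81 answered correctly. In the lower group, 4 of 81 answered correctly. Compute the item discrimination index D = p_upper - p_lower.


p_upper = 51/81 = 0.6296
p_lower = 4/81 = 0.0494
D = 0.6296 - 0.0494 = 0.5802

0.5802


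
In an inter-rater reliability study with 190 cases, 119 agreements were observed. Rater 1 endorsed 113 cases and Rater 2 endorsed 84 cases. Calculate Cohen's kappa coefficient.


P_o = 119/190 = 0.626316
P_e = (113*84 + 77*106) / 36100 = 0.48903
kappa = (P_o - P_e) / (1 - P_e)
kappa = (0.626316 - 0.48903) / (1 - 0.48903)
kappa = 0.2687

0.2687


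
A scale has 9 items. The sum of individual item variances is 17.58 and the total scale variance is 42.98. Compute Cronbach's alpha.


alpha = (k/(k-1)) * (1 - sum(si^2)/s_total^2)
= (9/8) * (1 - 17.58/42.98)
alpha = 0.6648

0.6648


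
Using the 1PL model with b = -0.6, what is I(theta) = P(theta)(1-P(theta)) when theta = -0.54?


P = 1/(1+exp(-(-0.54--0.6))) = 0.515
I = P*(1-P) = 0.515 * 0.485
I = 0.2498

0.2498


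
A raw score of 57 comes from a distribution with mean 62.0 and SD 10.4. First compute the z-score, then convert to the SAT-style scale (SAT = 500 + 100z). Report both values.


z = (X - mean) / SD = (57 - 62.0) / 10.4
z = -5.0 / 10.4
z = -0.4808
SAT-scale = SAT = 500 + 100z
Carry z at full precision (z = -5.0 / 10.4) into the conversion:
SAT-scale = 500 + 100 * (-5.0 / 10.4) = 500 + -500 / 10.4
SAT-scale = 500 + -48.0769
SAT-scale = 451.9231

451.9231


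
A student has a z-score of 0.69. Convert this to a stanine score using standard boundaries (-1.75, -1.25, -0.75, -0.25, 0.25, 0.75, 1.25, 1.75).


Stanine boundaries: [-1.75, -1.25, -0.75, -0.25, 0.25, 0.75, 1.25, 1.75]
z = 0.69
Check each boundary:
  z >= -1.75 -> could be stanine 2
  z >= -1.25 -> could be stanine 3
  z >= -0.75 -> could be stanine 4
  z >= -0.25 -> could be stanine 5
  z >= 0.25 -> could be stanine 6
  z < 0.75
  z < 1.25
  z < 1.75
Highest qualifying boundary gives stanine = 6

6


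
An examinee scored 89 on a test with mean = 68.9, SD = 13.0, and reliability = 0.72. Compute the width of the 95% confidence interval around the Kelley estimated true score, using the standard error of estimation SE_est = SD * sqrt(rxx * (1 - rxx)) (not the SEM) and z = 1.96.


True score estimate = 0.72*89 + 0.28*68.9 = 83.372
SE_est = SD * sqrt(rxx * (1 - rxx)) = 13.0 * sqrt(0.72 * 0.28) = 13.0 * sqrt(0.2016) = 5.836986
CI = T_est +/- z * SE_est, so width = 2 * z * SE_est = 2 * 1.96 * 5.836986
Width = 22.881

22.881


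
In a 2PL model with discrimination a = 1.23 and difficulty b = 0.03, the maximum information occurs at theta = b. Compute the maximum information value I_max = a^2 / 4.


For 2PL, max info at theta = b = 0.03
I_max = a^2 / 4 = 1.23^2 / 4
= 1.5129 / 4
I_max = 0.3782

0.3782


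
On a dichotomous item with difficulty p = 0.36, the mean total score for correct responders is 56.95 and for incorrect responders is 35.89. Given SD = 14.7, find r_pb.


q = 1 - p = 0.64
rpb = ((M1 - M0) / SD) * sqrt(p * q)
rpb = ((56.95 - 35.89) / 14.7) * sqrt(0.36 * 0.64)
rpb = 0.6877

0.6877


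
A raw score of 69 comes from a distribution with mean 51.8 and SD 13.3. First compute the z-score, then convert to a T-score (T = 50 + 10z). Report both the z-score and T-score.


z = (X - mean) / SD = (69 - 51.8) / 13.3
z = 17.2 / 13.3
z = 1.2932
T-score = T = 50 + 10z
Carry z at full precision (z = 17.2 / 13.3) into the conversion:
T-score = 50 + 10 * (17.2 / 13.3) = 50 + 172 / 13.3
T-score = 50 + 12.9323
T-score = 62.9323

62.9323


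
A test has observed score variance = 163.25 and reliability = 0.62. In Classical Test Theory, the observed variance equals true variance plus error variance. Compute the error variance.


var_true = rxx * var_obs = 0.62 * 163.25 = 101.215
var_error = var_obs - var_true
var_error = 163.25 - 101.215
var_error = 62.035

62.035


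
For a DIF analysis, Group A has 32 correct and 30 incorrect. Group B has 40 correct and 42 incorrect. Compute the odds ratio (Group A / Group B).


Odds_A = 32/30 = 1.0667
Odds_B = 40/42 = 0.9524
OR = Odds_A / Odds_B = 1.0667 / 0.9524
Exactly, OR = (32 * 42) / (30 * 40) = 1344 / 1200
OR = 1.12

1.12


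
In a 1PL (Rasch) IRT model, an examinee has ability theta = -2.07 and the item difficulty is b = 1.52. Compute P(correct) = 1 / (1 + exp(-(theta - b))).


theta - b = -2.07 - 1.52 = -3.59
exp(-(theta - b)) = exp(3.59) = 36.2341
P = 1 / (1 + 36.2341)
P = 0.0269

0.0269


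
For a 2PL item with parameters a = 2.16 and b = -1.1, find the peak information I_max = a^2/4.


For 2PL, max info at theta = b = -1.1
I_max = a^2 / 4 = 2.16^2 / 4
= 4.6656 / 4
I_max = 1.1664

1.1664


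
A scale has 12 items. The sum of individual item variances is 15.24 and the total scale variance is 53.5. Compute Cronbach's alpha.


alpha = (k/(k-1)) * (1 - sum(si^2)/s_total^2)
= (12/11) * (1 - 15.24/53.5)
alpha = 0.7802

0.7802


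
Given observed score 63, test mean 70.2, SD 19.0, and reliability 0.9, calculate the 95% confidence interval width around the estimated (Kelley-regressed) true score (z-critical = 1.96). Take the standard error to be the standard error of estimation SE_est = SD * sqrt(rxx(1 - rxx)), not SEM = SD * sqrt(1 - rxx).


True score estimate = 0.9*63 + 0.1*70.2 = 63.72
SE_est = SD * sqrt(rxx * (1 - rxx)) = 19.0 * sqrt(0.9 * 0.1) = 19.0 * sqrt(0.09) = 5.7
CI = T_est +/- z * SE_est, so width = 2 * z * SE_est = 2 * 1.96 * 5.7
Width = 22.344

22.344


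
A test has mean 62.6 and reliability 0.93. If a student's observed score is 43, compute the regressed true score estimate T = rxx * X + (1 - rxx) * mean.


T_est = rxx * X + (1 - rxx) * mean
T_est = 0.93 * 43 + 0.07 * 62.6
T_est = 39.99 + 4.382
T_est = 44.372

44.372


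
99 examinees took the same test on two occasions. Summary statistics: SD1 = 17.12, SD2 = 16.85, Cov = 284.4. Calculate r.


r = cov(X,Y) / (SD_X * SD_Y)
r = 284.4 / (17.12 * 16.85)
r = 284.4 / 288.472
r = 0.9859

0.9859


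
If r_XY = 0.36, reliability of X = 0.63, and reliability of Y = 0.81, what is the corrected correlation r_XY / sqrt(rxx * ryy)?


r_corrected = rxy / sqrt(rxx * ryy)
= 0.36 / sqrt(0.63 * 0.81)
= 0.36 / sqrt(0.5103)
= 0.36 / 0.714353
r_corrected = 0.504

0.504


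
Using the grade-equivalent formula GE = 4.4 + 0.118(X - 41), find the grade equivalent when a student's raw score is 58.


raw - median = 58 - 41 = 17
slope * diff = 0.118 * 17 = 2.006
GE = 4.4 + 2.006
GE = 6.406

6.406


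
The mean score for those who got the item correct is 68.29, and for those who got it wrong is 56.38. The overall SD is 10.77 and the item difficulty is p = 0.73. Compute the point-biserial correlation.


q = 1 - p = 0.27
rpb = ((M1 - M0) / SD) * sqrt(p * q)
rpb = ((68.29 - 56.38) / 10.77) * sqrt(0.73 * 0.27)
rpb = 0.491

0.491


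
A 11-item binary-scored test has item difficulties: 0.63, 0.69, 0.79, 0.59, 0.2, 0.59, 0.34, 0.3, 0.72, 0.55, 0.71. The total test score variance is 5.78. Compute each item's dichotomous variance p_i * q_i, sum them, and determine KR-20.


For each item, compute p_i * q_i:
  Item 1: 0.63 * 0.37 = 0.2331
  Item 2: 0.69 * 0.31 = 0.2139
  Item 3: 0.79 * 0.21 = 0.1659
  Item 4: 0.59 * 0.41 = 0.2419
  Item 5: 0.2 * 0.8 = 0.16
  Item 6: 0.59 * 0.41 = 0.2419
  Item 7: 0.34 * 0.66 = 0.2244
  Item 8: 0.3 * 0.7 = 0.21
  Item 9: 0.72 * 0.28 = 0.2016
  Item 10: 0.55 * 0.45 = 0.2475
  Item 11: 0.71 * 0.29 = 0.2059
Sum(p_i * q_i) = 0.2331 + 0.2139 + 0.1659 + 0.2419 + 0.16 + 0.2419 + 0.2244 + 0.21 + 0.2016 + 0.2475 + 0.2059 = 2.3461
KR-20 = (k/(k-1)) * (1 - Sum(p_i*q_i) / Var_total)
= (11/10) * (1 - 2.3461/5.78)
= 1.1 * 0.5941
KR-20 = 0.6535

0.6535


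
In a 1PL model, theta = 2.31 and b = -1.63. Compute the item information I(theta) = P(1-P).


P = 1/(1+exp(-(2.31--1.63))) = 0.9809
I = P*(1-P) = 0.9809 * 0.0191
I = 0.0187

0.0187


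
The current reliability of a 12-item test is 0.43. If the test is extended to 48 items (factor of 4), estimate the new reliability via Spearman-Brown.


r_new = (n * rxx) / (1 + (n-1) * rxx)
r_new = (4 * 0.43) / (1 + 3 * 0.43)
r_new = 1.72 / 2.29
r_new = 0.7511

0.7511


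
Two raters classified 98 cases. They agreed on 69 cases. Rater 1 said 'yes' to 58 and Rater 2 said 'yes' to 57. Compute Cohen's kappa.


P_o = 69/98 = 0.704082
P_e = (58*57 + 40*41) / 9604 = 0.514994
kappa = (P_o - P_e) / (1 - P_e)
kappa = (0.704082 - 0.514994) / (1 - 0.514994)
kappa = 0.3899

0.3899


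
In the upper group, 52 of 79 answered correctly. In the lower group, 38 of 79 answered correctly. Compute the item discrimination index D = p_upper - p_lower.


p_upper = 52/79 = 0.6582
p_lower = 38/79 = 0.481
D = 0.6582 - 0.481 = 0.1772

0.1772


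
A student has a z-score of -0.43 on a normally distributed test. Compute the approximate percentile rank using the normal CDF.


CDF(z) = 0.5 * (1 + erf(z/sqrt(2)))
erf(-0.3041) = -0.3328
CDF = 0.3336
Percentile rank = 0.3336 * 100 = 33.36

33.36


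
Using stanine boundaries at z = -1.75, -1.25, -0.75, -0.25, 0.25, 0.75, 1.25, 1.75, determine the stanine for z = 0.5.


Stanine boundaries: [-1.75, -1.25, -0.75, -0.25, 0.25, 0.75, 1.25, 1.75]
z = 0.5
Check each boundary:
  z >= -1.75 -> could be stanine 2
  z >= -1.25 -> could be stanine 3
  z >= -0.75 -> could be stanine 4
  z >= -0.25 -> could be stanine 5
  z >= 0.25 -> could be stanine 6
  z < 0.75
  z < 1.25
  z < 1.75
Highest qualifying boundary gives stanine = 6

6


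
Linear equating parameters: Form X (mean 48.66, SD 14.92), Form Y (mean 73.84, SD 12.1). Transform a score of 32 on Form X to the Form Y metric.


slope = SD_Y / SD_X = 12.1 / 14.92 ~ 0.811
intercept = mean_Y - slope * mean_X = 73.84 - (12.1 / 14.92) * 48.66 ~ 34.3771
Y = slope * X + intercept. To avoid rounding drift from the rounded slope/intercept, evaluate the equivalent form Y = mean_Y + SD_Y * (X - mean_X) / SD_X at full precision:
Y = 73.84 + 12.1 * (32 - 48.66) / 14.92
Y = 73.84 - 12.1 * 16.66 / 14.92
Y = 73.84 - 201.586 / 14.92
Y = 73.84 - 13.5111
Y = 60.3289

60.3289
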